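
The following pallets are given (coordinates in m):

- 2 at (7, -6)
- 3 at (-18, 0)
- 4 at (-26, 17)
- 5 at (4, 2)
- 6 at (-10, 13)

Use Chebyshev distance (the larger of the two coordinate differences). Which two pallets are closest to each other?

2 and 5

Pairwise distances:
2–5: max(|-3|, |8|) = 8 m
3–6: max(|8|, |13|) = 13 m
5–6: max(|-14|, |11|) = 14 m
4–6: max(|16|, |-4|) = 16 m
3–4: max(|-8|, |17|) = 17 m
2–6: max(|-17|, |19|) = 19 m
3–5: max(|22|, |2|) = 22 m
2–3: max(|-25|, |6|) = 25 m
4–5: max(|30|, |-15|) = 30 m
2–4: max(|-33|, |23|) = 33 m
Closest pair: 2–5 at 8 m.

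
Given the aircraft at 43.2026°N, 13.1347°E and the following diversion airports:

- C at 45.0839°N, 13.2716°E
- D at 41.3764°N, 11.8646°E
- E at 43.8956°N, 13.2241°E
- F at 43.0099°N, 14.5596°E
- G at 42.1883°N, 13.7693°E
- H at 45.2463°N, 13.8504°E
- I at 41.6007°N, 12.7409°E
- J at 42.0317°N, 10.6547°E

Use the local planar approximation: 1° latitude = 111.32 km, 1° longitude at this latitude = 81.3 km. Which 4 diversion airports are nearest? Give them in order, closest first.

E, F, G, I

Distances from 43.2026°N, 13.1347°E:
C: √((1.8813·111.32)² + (0.1369·81.3)²) = √(43859.381833 + 123.876232) = 209.7219 km
D: √((-1.8262·111.32)² + (-1.2701·81.3)²) = √(41327.874709 + 10662.447928) = 228.0139 km
E: √((0.6930·111.32)² + (0.0894·81.3)²) = √(5951.313995 + 52.827022) = 77.4864 km
F: √((-0.1927·111.32)² + (1.4249·81.3)²) = √(460.161017 + 13419.918061) = 117.8137 km
G: √((-1.0143·111.32)² + (0.6346·81.3)²) = √(12749.091742 + 2661.835585) = 124.1408 km
H: √((2.0437·111.32)² + (0.7157·81.3)²) = √(51758.381242 + 3385.658309) = 234.8277 km
I: √((-1.6019·111.32)² + (-0.3938·81.3)²) = √(31799.273505 + 1025.020414) = 181.1748 km
J: √((-1.1709·111.32)² + (-2.4800·81.3)²) = √(16989.711621 + 40652.237376) = 240.0874 km
Sorted: E (77.4864 km) < F (117.8137 km) < G (124.1408 km) < I (181.1748 km) < C (209.7219 km) < D (228.0139 km) < …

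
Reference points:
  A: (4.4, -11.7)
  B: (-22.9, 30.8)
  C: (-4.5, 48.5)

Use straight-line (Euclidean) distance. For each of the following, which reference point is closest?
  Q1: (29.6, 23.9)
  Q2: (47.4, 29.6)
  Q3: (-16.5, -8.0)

Q1→C; Q2→C; Q3→A

Q1 at (29.6, 23.9):
  A: √((-25.2)² + (-35.6)²) = √(635.040 + 1267.360) = 43.6
  B: √((-52.5)² + (6.9)²) = √(2756.250 + 47.610) = 53.0
  C: √((-34.1)² + (24.6)²) = √(1162.810 + 605.160) = 42.0
  → nearest: C (42.0)
Q2 at (47.4, 29.6):
  A: √((-43.0)² + (-41.3)²) = √(1849.000 + 1705.690) = 59.6
  B: √((-70.3)² + (1.2)²) = √(4942.090 + 1.440) = 70.3
  C: √((-51.9)² + (18.9)²) = √(2693.610 + 357.210) = 55.2
  → nearest: C (55.2)
Q3 at (-16.5, -8.0):
  A: √((20.9)² + (-3.7)²) = √(436.810 + 13.690) = 21.2
  B: √((-6.4)² + (38.8)²) = √(40.960 + 1505.440) = 39.3
  C: √((12.0)² + (56.5)²) = √(144.000 + 3192.250) = 57.8
  → nearest: A (21.2)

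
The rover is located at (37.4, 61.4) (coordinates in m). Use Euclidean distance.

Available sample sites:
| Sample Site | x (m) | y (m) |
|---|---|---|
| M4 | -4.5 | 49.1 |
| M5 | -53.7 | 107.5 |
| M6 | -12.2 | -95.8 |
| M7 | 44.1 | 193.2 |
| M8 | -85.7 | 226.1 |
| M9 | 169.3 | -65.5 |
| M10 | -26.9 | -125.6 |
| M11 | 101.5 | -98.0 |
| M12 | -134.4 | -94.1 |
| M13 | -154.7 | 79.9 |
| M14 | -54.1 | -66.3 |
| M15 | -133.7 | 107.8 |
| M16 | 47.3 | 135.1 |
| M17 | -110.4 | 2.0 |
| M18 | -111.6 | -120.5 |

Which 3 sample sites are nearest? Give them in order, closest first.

Distances from (37.4, 61.4):
M4: √((-41.9)² + (-12.3)²) = √(1755.610 + 151.290) = 43.7 m
M5: √((-91.1)² + (46.1)²) = √(8299.210 + 2125.210) = 102.1 m
M6: √((-49.6)² + (-157.2)²) = √(2460.160 + 24711.840) = 164.8 m
M7: √((6.7)² + (131.8)²) = √(44.890 + 17371.240) = 132.0 m
M8: √((-123.1)² + (164.7)²) = √(15153.610 + 27126.090) = 205.6 m
M9: √((131.9)² + (-126.9)²) = √(17397.610 + 16103.610) = 183.0 m
M10: √((-64.3)² + (-187.0)²) = √(4134.490 + 34969.000) = 197.7 m
M11: √((64.1)² + (-159.4)²) = √(4108.810 + 25408.360) = 171.8 m
M12: √((-171.8)² + (-155.5)²) = √(29515.240 + 24180.250) = 231.7 m
M13: √((-192.1)² + (18.5)²) = √(36902.410 + 342.250) = 193.0 m
M14: √((-91.5)² + (-127.7)²) = √(8372.250 + 16307.290) = 157.1 m
M15: √((-171.1)² + (46.4)²) = √(29275.210 + 2152.960) = 177.3 m
M16: √((9.9)² + (73.7)²) = √(98.010 + 5431.690) = 74.4 m
M17: √((-147.8)² + (-59.4)²) = √(21844.840 + 3528.360) = 159.3 m
M18: √((-149.0)² + (-181.9)²) = √(22201.000 + 33087.610) = 235.1 m
Sorted: M4 (43.7 m) < M16 (74.4 m) < M5 (102.1 m) < M7 (132.0 m) < M14 (157.1 m) < …

M4, M16, M5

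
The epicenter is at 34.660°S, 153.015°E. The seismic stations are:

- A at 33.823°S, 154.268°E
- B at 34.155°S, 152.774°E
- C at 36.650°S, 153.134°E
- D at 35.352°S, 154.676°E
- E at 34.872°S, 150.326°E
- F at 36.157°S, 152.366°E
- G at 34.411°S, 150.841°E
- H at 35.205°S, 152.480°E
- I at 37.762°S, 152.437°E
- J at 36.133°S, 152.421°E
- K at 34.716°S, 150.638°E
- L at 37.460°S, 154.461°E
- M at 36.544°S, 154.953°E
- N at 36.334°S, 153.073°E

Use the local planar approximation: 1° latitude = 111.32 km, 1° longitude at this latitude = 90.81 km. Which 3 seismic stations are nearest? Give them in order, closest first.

Distances from 34.660°S, 153.015°E:
A: √((0.837·111.32)² + (1.253·90.81)²) = √(8681.55081 + 12947.01030) = 147.067 km
B: √((0.505·111.32)² + (-0.241·90.81)²) = √(3160.30612 + 478.96242) = 60.326 km
C: √((-1.990·111.32)² + (0.119·90.81)²) = √(49074.12312 + 116.77806) = 221.790 km
D: √((-0.692·111.32)² + (1.661·90.81)²) = √(5934.15088 + 22751.32091) = 169.368 km
E: √((-0.212·111.32)² + (-2.689·90.81)²) = √(556.95245 + 59627.82330) = 245.326 km
F: √((-1.497·111.32)² + (-0.649·90.81)²) = √(27770.90265 + 3473.41556) = 176.761 km
G: √((0.249·111.32)² + (-2.174·90.81)²) = √(768.32522 + 38975.02755) = 199.357 km
H: √((-0.545·111.32)² + (-0.535·90.81)²) = √(3680.77610 + 2360.34190) = 77.725 km
I: √((-3.102·111.32)² + (-0.578·90.81)²) = √(119242.20060 + 2755.00904) = 349.281 km
J: √((-1.473·111.32)² + (-0.594·90.81)²) = √(26887.59074 + 2909.64658) = 172.619 km
K: √((-0.056·111.32)² + (-2.377·90.81)²) = √(38.86176 + 46593.54076) = 215.945 km
L: √((-2.800·111.32)² + (1.446·90.81)²) = √(97154.39642 + 17242.64700) = 338.226 km
M: √((-1.884·111.32)² + (1.938·90.81)²) = √(43985.36419 + 30972.40266) = 273.784 km
N: √((-1.674·111.32)² + (0.058·90.81)²) = √(34726.20324 + 27.74108) = 186.424 km
Sorted: B (60.326 km) < H (77.725 km) < A (147.067 km) < D (169.368 km) < J (172.619 km) < …

B, H, A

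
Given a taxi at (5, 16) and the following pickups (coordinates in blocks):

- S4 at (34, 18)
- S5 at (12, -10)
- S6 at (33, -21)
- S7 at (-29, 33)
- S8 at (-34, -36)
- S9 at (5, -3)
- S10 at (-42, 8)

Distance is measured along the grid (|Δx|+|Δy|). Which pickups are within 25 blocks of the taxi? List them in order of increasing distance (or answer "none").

S9

Distances from (5, 16):
S4: |29| + |2| = 29 + 2 = 31 blocks
S5: |7| + |-26| = 7 + 26 = 33 blocks
S6: |28| + |-37| = 28 + 37 = 65 blocks
S7: |-34| + |17| = 34 + 17 = 51 blocks
S8: |-39| + |-52| = 39 + 52 = 91 blocks
S9: |0| + |-19| = 0 + 19 = 19 blocks
S10: |-47| + |-8| = 47 + 8 = 55 blocks
Threshold 25 blocks: S9 (19 blocks) is within range.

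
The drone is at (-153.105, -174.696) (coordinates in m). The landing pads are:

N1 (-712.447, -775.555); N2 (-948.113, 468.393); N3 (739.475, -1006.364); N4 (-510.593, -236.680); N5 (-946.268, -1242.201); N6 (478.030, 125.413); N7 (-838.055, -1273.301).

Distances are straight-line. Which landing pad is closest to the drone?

N4

Distances from (-153.105, -174.696):
N1: 820.911 m
N2: 1022.546 m
N3: 1219.988 m
N4: 362.822 m
N5: 1329.915 m
N6: 698.854 m
N7: 1294.639 m
Minimum: N4 at 362.822 m.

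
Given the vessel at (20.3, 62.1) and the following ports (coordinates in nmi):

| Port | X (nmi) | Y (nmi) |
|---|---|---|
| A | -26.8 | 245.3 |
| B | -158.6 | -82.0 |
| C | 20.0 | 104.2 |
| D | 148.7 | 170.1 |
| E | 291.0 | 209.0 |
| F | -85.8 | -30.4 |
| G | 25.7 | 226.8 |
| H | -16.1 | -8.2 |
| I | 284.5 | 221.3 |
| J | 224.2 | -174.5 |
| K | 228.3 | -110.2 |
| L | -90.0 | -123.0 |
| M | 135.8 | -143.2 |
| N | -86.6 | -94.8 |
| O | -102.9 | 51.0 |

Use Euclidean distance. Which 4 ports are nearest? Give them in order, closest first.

C, H, O, F

Distances from (20.3, 62.1):
A: 189.2 nmi
B: 229.7 nmi
C: 42.1 nmi
D: 167.8 nmi
E: 308.0 nmi
F: 140.8 nmi
G: 164.8 nmi
H: 79.2 nmi
I: 308.5 nmi
J: 312.3 nmi
K: 270.1 nmi
L: 215.5 nmi
M: 235.6 nmi
N: 189.9 nmi
O: 123.7 nmi
Sorted: C (42.1 nmi) < H (79.2 nmi) < O (123.7 nmi) < F (140.8 nmi) < G (164.8 nmi) < D (167.8 nmi) < …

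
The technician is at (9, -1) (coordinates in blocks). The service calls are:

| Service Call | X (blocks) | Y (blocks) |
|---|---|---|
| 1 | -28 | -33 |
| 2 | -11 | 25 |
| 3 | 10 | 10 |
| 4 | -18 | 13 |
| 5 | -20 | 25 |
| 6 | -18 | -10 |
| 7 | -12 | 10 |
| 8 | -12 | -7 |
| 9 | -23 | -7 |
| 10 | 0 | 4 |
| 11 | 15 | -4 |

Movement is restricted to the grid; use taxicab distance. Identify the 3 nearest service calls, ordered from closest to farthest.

Distances from (9, -1):
1: 69 blocks
2: 46 blocks
3: 12 blocks
4: 41 blocks
5: 55 blocks
6: 36 blocks
7: 32 blocks
8: 27 blocks
9: 38 blocks
10: 14 blocks
11: 9 blocks
Sorted: 11 (9 blocks) < 3 (12 blocks) < 10 (14 blocks) < 8 (27 blocks) < 7 (32 blocks) < …

11, 3, 10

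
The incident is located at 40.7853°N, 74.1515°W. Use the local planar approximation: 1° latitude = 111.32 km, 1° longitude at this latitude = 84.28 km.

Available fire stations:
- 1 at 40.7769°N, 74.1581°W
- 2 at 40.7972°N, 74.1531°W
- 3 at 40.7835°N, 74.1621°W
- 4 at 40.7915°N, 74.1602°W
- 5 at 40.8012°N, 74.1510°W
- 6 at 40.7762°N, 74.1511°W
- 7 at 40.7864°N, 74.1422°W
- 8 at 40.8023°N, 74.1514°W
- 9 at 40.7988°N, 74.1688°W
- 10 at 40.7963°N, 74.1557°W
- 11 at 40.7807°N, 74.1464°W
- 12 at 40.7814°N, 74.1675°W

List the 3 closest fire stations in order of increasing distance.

11, 7, 3

Distances from 40.7853°N, 74.1515°W:
1: 1.0880 km
2: 1.3316 km
3: 0.9156 km
4: 1.0070 km
5: 1.7705 km
6: 1.0136 km
7: 0.7933 km
8: 1.8925 km
9: 2.0939 km
10: 1.2747 km
11: 0.6686 km
12: 1.4166 km
Sorted: 11 (0.6686 km) < 7 (0.7933 km) < 3 (0.9156 km) < 4 (1.0070 km) < 6 (1.0136 km) < …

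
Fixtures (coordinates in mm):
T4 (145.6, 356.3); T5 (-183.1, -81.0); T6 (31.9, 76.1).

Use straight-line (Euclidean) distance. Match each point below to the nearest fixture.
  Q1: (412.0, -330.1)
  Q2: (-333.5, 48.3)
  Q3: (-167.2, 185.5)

Q1→T6; Q2→T5; Q3→T6

Q1 at (412.0, -330.1):
  T4: √((-266.4)² + (686.4)²) = √(70968.960 + 471144.960) = 736.3 mm
  T5: √((-595.1)² + (249.1)²) = √(354144.010 + 62050.810) = 645.1 mm
  T6: √((-380.1)² + (406.2)²) = √(144476.010 + 164998.440) = 556.3 mm
  → nearest: T6 (556.3 mm)
Q2 at (-333.5, 48.3):
  T4: √((479.1)² + (308.0)²) = √(229536.810 + 94864.000) = 569.6 mm
  T5: √((150.4)² + (-129.3)²) = √(22620.160 + 16718.490) = 198.3 mm
  T6: √((365.4)² + (27.8)²) = √(133517.160 + 772.840) = 366.5 mm
  → nearest: T5 (198.3 mm)
Q3 at (-167.2, 185.5):
  T4: √((312.8)² + (170.8)²) = √(97843.840 + 29172.640) = 356.4 mm
  T5: √((-15.9)² + (-266.5)²) = √(252.810 + 71022.250) = 267.0 mm
  T6: √((199.1)² + (-109.4)²) = √(39640.810 + 11968.360) = 227.2 mm
  → nearest: T6 (227.2 mm)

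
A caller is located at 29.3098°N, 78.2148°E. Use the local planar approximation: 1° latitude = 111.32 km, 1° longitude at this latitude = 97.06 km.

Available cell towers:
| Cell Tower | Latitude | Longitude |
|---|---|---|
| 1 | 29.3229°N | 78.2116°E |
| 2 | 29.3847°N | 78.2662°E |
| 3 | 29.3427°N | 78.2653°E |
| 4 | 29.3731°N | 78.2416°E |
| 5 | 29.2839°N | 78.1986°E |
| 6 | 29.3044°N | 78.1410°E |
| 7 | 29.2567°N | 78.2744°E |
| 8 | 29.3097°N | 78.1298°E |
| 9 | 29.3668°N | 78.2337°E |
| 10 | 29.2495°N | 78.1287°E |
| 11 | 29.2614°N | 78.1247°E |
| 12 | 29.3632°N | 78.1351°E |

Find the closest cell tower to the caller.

1

Distances from 29.3098°N, 78.2148°E:
1: 1.4910 km
2: 9.7164 km
3: 6.1187 km
4: 7.5113 km
5: 3.2841 km
6: 7.1882 km
7: 8.2707 km
8: 8.2501 km
9: 6.6051 km
10: 10.7190 km
11: 10.2716 km
12: 9.7559 km
Minimum: 1 at 1.4910 km.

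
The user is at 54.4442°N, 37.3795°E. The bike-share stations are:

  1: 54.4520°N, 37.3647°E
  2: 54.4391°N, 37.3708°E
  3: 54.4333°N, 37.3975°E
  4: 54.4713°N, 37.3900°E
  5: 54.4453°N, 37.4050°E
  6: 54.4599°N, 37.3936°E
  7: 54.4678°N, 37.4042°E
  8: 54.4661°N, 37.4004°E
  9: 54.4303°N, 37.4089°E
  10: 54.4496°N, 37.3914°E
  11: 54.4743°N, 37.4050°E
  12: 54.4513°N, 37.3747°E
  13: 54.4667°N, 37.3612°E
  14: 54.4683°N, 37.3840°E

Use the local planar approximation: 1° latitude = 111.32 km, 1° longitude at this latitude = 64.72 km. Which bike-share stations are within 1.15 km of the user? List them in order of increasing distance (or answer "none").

2, 12, 10

Distances from 54.4442°N, 37.3795°E:
1: 1.2928 km
2: 0.7996 km
3: 1.6821 km
4: 3.0924 km
5: 1.6549 km
6: 1.9716 km
7: 3.0753 km
8: 2.7880 km
9: 2.4525 km
10: 0.9770 km
11: 3.7351 km
12: 0.8492 km
13: 2.7706 km
14: 2.6986 km
Threshold 1.15 km: 2 (0.7996 km), 12 (0.8492 km), 10 (0.9770 km) are within range.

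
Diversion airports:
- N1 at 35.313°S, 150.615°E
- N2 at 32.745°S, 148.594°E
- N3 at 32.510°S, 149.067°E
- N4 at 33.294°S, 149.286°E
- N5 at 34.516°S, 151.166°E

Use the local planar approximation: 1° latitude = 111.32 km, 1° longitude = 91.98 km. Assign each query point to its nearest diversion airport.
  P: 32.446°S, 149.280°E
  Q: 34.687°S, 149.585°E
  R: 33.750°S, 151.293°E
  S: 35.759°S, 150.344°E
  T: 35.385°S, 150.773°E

P at 32.446°S, 149.280°E:
  N1: √((-2.867·111.32)² + (1.335·91.98)²) = √(101859.55657 + 15078.19452) = 341.962 km
  N2: √((-0.299·111.32)² + (-0.686·91.98)²) = √(1107.86992 + 3981.39294) = 71.339 km
  N3: √((-0.064·111.32)² + (-0.213·91.98)²) = √(50.75822 + 383.83628) = 20.847 km
  N4: √((-0.848·111.32)² + (0.006·91.98)²) = √(8911.23917 + 0.30457) = 94.401 km
  N5: √((-2.070·111.32)² + (1.886·91.98)²) = √(53099.09097 + 30093.32582) = 288.431 km
  → nearest: N3 (20.847 km)
Q at 34.687°S, 149.585°E:
  N1: √((-0.626·111.32)² + (1.030·91.98)²) = √(4856.18320 + 8975.55391) = 117.608 km
  N2: √((1.942·111.32)² + (-0.991·91.98)²) = √(46735.27973 + 8308.71992) = 234.615 km
  N3: √((2.177·111.32)² + (-0.518·91.98)²) = √(58730.43985 + 2270.10701) = 246.983 km
  N4: √((1.393·111.32)² + (-0.299·91.98)²) = √(24046.32033 + 756.36110) = 157.489 km
  N5: √((0.171·111.32)² + (1.581·91.98)²) = √(362.35864 + 21147.08692) = 146.661 km
  → nearest: N1 (117.608 km)
R at 33.750°S, 151.293°E:
  N1: √((-1.563·111.32)² + (-0.678·91.98)²) = √(30273.61973 + 3889.07392) = 184.832 km
  N2: √((1.005·111.32)² + (-2.699·91.98)²) = √(12516.37363 + 61630.05845) = 272.298 km
  N3: √((1.240·111.32)² + (-2.226·91.98)²) = √(19054.15815 + 41921.53057) = 246.933 km
  N4: √((0.456·111.32)² + (-2.007·91.98)²) = √(2576.77252 + 34078.58513) = 191.456 km
  N5: √((-0.766·111.32)² + (-0.127·91.98)²) = √(7271.16391 + 136.45651) = 86.068 km
  → nearest: N5 (86.068 km)
S at 35.759°S, 150.344°E:
  N1: √((0.446·111.32)² + (0.271·91.98)²) = √(2464.99540 + 621.33439) = 55.555 km
  N2: √((3.014·111.32)² + (-1.750·91.98)²) = √(112572.65042 + 25909.73122) = 372.132 km
  N3: √((3.249·111.32)² + (-1.277·91.98)²) = √(130811.46757 + 13796.48983) = 380.274 km
  N4: √((2.465·111.32)² + (-1.058·91.98)²) = √(75297.44545 + 9470.17808) = 291.149 km
  N5: √((1.243·111.32)² + (0.822·91.98)²) = √(19146.46722 + 5716.50313) = 157.680 km
  → nearest: N1 (55.555 km)
T at 35.385°S, 150.773°E:
  N1: √((0.072·111.32)² + (-0.158·91.98)²) = √(64.24087 + 211.20344) = 16.597 km
  N2: √((2.640·111.32)² + (-2.179·91.98)²) = √(86368.27567 + 40169.94813) = 355.722 km
  N3: √((2.875·111.32)² + (-1.706·91.98)²) = √(102428.80202 + 24623.22106) = 356.444 km
  N4: √((2.091·111.32)² + (-1.487·91.98)²) = √(54181.92876 + 18707.19820) = 269.980 km
  N5: √((0.869·111.32)² + (0.393·91.98)²) = √(9358.06265 + 1306.68803) = 103.270 km
  → nearest: N1 (16.597 km)

P→N3; Q→N1; R→N5; S→N1; T→N1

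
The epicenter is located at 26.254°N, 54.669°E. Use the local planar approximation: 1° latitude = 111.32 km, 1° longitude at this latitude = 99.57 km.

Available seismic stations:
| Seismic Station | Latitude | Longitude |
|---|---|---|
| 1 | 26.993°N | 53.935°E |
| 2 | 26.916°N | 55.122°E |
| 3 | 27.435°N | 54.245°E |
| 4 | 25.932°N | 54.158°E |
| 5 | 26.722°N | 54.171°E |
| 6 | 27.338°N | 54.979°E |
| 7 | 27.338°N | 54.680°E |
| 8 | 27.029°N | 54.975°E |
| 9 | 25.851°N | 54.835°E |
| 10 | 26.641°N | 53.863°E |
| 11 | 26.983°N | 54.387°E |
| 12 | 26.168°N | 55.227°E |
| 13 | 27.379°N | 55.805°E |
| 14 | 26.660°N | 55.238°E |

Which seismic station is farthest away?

13

Distances from 26.254°N, 54.669°E:
1: 110.041 km
2: 86.402 km
3: 138.081 km
4: 62.239 km
5: 71.923 km
6: 124.556 km
7: 120.676 km
8: 91.495 km
9: 47.810 km
10: 91.086 km
11: 85.873 km
12: 56.379 km
13: 168.754 km
14: 72.474 km
Maximum: 13 at 168.754 km.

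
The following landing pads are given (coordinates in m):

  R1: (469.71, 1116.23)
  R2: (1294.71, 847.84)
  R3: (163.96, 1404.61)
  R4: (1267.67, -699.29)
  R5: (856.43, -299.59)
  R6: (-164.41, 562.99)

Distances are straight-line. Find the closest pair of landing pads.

R1 and R3

Pairwise distances:
R1–R2: 867.56 m
R1–R3: 420.29 m
R1–R4: 1983.14 m
R1–R5: 1467.68 m
R1–R6: 841.54 m
R2–R3: 1260.39 m
R2–R4: 1547.37 m
R2–R5: 1228.29 m
R2–R6: 1486.66 m
R3–R4: 2375.83 m
R3–R5: 1839.51 m
R3–R6: 903.41 m
R4–R5: 573.48 m
R4–R6: 1908.98 m
R5–R6: 1336.47 m
Closest pair: R1–R3 at 420.29 m.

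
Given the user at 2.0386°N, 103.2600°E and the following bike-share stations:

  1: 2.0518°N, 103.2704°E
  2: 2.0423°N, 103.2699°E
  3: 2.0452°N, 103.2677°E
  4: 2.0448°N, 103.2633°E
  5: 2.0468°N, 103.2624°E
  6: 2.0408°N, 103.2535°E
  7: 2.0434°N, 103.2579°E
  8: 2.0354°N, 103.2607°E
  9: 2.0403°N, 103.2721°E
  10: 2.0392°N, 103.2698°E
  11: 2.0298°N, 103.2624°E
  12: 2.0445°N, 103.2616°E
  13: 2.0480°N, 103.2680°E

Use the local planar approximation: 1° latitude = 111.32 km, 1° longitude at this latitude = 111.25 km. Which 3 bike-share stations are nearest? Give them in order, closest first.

8, 7, 12

Distances from 2.0386°N, 103.2600°E:
1: √((0.0132·111.32)² + (0.0104·111.25)²) = √(2.159207 + 1.338649) = 1.8703 km
2: √((0.0037·111.32)² + (0.0099·111.25)²) = √(0.169648 + 1.213027) = 1.1759 km
3: √((0.0066·111.32)² + (0.0077·111.25)²) = √(0.539802 + 0.733806) = 1.1285 km
4: √((0.0062·111.32)² + (0.0033·111.25)²) = √(0.476354 + 0.134781) = 0.7818 km
5: √((0.0082·111.32)² + (0.0024·111.25)²) = √(0.833248 + 0.071289) = 0.9511 km
6: √((0.0022·111.32)² + (-0.0065·111.25)²) = √(0.059978 + 0.522910) = 0.7635 km
7: √((0.0048·111.32)² + (-0.0021·111.25)²) = √(0.285515 + 0.054581) = 0.5832 km
8: √((-0.0032·111.32)² + (0.0007·111.25)²) = √(0.126896 + 0.006065) = 0.3646 km
9: √((0.0017·111.32)² + (0.0121·111.25)²) = √(0.035813 + 1.812053) = 1.3594 km
10: √((0.0006·111.32)² + (0.0098·111.25)²) = √(0.004461 + 1.188645) = 1.0923 km
11: √((-0.0088·111.32)² + (0.0024·111.25)²) = √(0.959648 + 0.071289) = 1.0154 km
12: √((0.0059·111.32)² + (0.0016·111.25)²) = √(0.431370 + 0.031684) = 0.6805 km
13: √((0.0094·111.32)² + (0.0080·111.25)²) = √(1.094970 + 0.792100) = 1.3737 km
Sorted: 8 (0.3646 km) < 7 (0.5832 km) < 12 (0.6805 km) < 6 (0.7635 km) < 4 (0.7818 km) < …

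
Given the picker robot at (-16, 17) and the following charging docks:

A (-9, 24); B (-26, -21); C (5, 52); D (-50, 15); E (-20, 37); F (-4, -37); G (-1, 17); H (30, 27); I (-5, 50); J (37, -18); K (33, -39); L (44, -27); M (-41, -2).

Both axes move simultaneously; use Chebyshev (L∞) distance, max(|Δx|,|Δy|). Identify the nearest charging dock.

Distances from (-16, 17):
A: max(|7|, |7|) = 7
B: max(|-10|, |-38|) = 38
C: max(|21|, |35|) = 35
D: max(|-34|, |-2|) = 34
E: max(|-4|, |20|) = 20
F: max(|12|, |-54|) = 54
G: max(|15|, |0|) = 15
H: max(|46|, |10|) = 46
I: max(|11|, |33|) = 33
J: max(|53|, |-35|) = 53
K: max(|49|, |-56|) = 56
L: max(|60|, |-44|) = 60
M: max(|-25|, |-19|) = 25
Minimum: A at 7.

A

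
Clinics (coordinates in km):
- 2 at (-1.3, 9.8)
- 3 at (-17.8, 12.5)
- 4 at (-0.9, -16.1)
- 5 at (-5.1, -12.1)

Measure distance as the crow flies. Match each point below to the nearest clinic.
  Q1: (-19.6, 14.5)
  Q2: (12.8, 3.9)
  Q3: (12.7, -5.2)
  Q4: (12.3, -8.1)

Q1 at (-19.6, 14.5):
  2: √((18.3)² + (-4.7)²) = √(334.890 + 22.090) = 18.9 km
  3: √((1.8)² + (-2.0)²) = √(3.240 + 4.000) = 2.7 km
  4: √((18.7)² + (-30.6)²) = √(349.690 + 936.360) = 35.9 km
  5: √((14.5)² + (-26.6)²) = √(210.250 + 707.560) = 30.3 km
  → nearest: 3 (2.7 km)
Q2 at (12.8, 3.9):
  2: √((-14.1)² + (5.9)²) = √(198.810 + 34.810) = 15.3 km
  3: √((-30.6)² + (8.6)²) = √(936.360 + 73.960) = 31.8 km
  4: √((-13.7)² + (-20.0)²) = √(187.690 + 400.000) = 24.2 km
  5: √((-17.9)² + (-16.0)²) = √(320.410 + 256.000) = 24.0 km
  → nearest: 2 (15.3 km)
Q3 at (12.7, -5.2):
  2: √((-14.0)² + (15.0)²) = √(196.000 + 225.000) = 20.5 km
  3: √((-30.5)² + (17.7)²) = √(930.250 + 313.290) = 35.3 km
  4: √((-13.6)² + (-10.9)²) = √(184.960 + 118.810) = 17.4 km
  5: √((-17.8)² + (-6.9)²) = √(316.840 + 47.610) = 19.1 km
  → nearest: 4 (17.4 km)
Q4 at (12.3, -8.1):
  2: √((-13.6)² + (17.9)²) = √(184.960 + 320.410) = 22.5 km
  3: √((-30.1)² + (20.6)²) = √(906.010 + 424.360) = 36.5 km
  4: √((-13.2)² + (-8.0)²) = √(174.240 + 64.000) = 15.4 km
  5: √((-17.4)² + (-4.0)²) = √(302.760 + 16.000) = 17.9 km
  → nearest: 4 (15.4 km)

Q1→3; Q2→2; Q3→4; Q4→4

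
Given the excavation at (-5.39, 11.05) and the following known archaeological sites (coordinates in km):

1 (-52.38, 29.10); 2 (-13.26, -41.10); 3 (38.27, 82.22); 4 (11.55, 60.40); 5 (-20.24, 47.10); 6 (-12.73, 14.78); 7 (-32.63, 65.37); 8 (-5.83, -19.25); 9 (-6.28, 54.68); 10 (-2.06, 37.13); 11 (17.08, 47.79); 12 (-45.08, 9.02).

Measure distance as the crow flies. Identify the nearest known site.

Distances from (-5.39, 11.05):
1: √((-46.99)² + (18.05)²) = √(2208.0601 + 325.8025) = 50.34 km
2: √((-7.87)² + (-52.15)²) = √(61.9369 + 2719.6225) = 52.74 km
3: √((43.66)² + (71.17)²) = √(1906.1956 + 5065.1689) = 83.49 km
4: √((16.94)² + (49.35)²) = √(286.9636 + 2435.4225) = 52.18 km
5: √((-14.85)² + (36.05)²) = √(220.5225 + 1299.6025) = 38.99 km
6: √((-7.34)² + (3.73)²) = √(53.8756 + 13.9129) = 8.23 km
7: √((-27.24)² + (54.32)²) = √(742.0176 + 2950.6624) = 60.77 km
8: √((-0.44)² + (-30.30)²) = √(0.1936 + 918.0900) = 30.30 km
9: √((-0.89)² + (43.63)²) = √(0.7921 + 1903.5769) = 43.64 km
10: √((3.33)² + (26.08)²) = √(11.0889 + 680.1664) = 26.29 km
11: √((22.47)² + (36.74)²) = √(504.9009 + 1349.8276) = 43.07 km
12: √((-39.69)² + (-2.03)²) = √(1575.2961 + 4.1209) = 39.74 km
Minimum: 6 at 8.23 km.

6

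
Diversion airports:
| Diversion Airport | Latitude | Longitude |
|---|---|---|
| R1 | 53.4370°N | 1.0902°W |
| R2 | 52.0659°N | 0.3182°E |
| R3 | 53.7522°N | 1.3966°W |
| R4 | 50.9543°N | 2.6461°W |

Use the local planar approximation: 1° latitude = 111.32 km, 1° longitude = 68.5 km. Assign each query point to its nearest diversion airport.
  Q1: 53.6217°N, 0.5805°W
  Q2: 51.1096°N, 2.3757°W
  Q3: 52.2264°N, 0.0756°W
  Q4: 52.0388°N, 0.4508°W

Q1 at 53.6217°N, 0.5805°W:
  R1: 40.5187 km
  R2: 183.8072 km
  R3: 57.7596 km
  R4: 328.9237 km
  → nearest: R1 (40.5187 km)
Q2 at 51.1096°N, 2.3757°W:
  R1: 273.6414 km
  R2: 213.0372 km
  R3: 301.7228 km
  R4: 25.3368 km
  → nearest: R4 (25.3368 km)
Q3 at 52.2264°N, 0.0756°W:
  R1: 151.6298 km
  R2: 32.3557 km
  R3: 192.4523 km
  R4: 225.9587 km
  → nearest: R2 (32.3557 km)
Q4 at 52.0388°N, 0.4508°W:
  R1: 161.6927 km
  R2: 52.7628 km
  R3: 201.4386 km
  R4: 192.8431 km
  → nearest: R2 (52.7628 km)

Q1→R1; Q2→R4; Q3→R2; Q4→R2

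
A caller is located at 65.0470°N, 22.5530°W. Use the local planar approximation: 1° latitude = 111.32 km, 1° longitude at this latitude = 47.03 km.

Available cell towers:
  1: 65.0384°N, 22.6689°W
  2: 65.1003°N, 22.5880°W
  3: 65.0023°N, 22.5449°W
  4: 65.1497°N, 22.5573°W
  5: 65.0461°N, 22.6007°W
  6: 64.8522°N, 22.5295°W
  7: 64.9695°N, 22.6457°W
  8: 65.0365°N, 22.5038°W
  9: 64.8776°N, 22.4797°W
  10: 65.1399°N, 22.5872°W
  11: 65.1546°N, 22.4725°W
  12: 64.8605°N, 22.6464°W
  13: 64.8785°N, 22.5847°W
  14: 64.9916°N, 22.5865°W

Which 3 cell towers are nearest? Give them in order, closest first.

5, 8, 3

Distances from 65.0470°N, 22.5530°W:
1: √((-0.0086·111.32)² + (-0.1159·47.03)²) = √(0.916523 + 29.710970) = 5.5342 km
2: √((0.0533·111.32)² + (-0.0350·47.03)²) = √(35.204713 + 2.709481) = 6.1575 km
3: √((-0.0447·111.32)² + (0.0081·47.03)²) = √(24.760616 + 0.145118) = 4.9906 km
4: √((0.1027·111.32)² + (-0.0043·47.03)²) = √(130.703520 + 0.040897) = 11.4344 km
5: √((-0.0009·111.32)² + (-0.0477·47.03)²) = √(0.010038 + 5.032534) = 2.2456 km
6: √((-0.1948·111.32)² + (0.0235·47.03)²) = √(470.245123 + 1.221478) = 21.7133 km
7: √((-0.0775·111.32)² + (-0.0927·47.03)²) = √(74.430305 + 19.006818) = 9.6663 km
8: √((-0.0105·111.32)² + (0.0492·47.03)²) = √(1.366234 + 5.354022) = 2.5923 km
9: √((-0.1694·111.32)² + (0.0733·47.03)²) = √(355.609379 + 11.883870) = 19.1701 km
10: √((0.0929·111.32)² + (-0.0342·47.03)²) = √(106.949270 + 2.587034) = 10.4660 km
11: √((0.1076·111.32)² + (0.0805·47.03)²) = √(143.473251 + 14.333152) = 12.5621 km
12: √((-0.1865·111.32)² + (-0.0934·47.03)²) = √(431.026595 + 19.294952) = 21.2208 km
13: √((-0.1685·111.32)² + (-0.0317·47.03)²) = √(351.840805 + 2.222637) = 18.8166 km
14: √((-0.0554·111.32)² + (-0.0335·47.03)²) = √(38.033468 + 2.482216) = 6.3652 km
Sorted: 5 (2.2456 km) < 8 (2.5923 km) < 3 (4.9906 km) < 1 (5.5342 km) < 2 (6.1575 km) < …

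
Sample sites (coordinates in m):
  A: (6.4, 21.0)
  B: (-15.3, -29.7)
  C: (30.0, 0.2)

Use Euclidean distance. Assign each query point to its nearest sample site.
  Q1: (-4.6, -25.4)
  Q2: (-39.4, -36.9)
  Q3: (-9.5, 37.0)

Q1 at (-4.6, -25.4):
  A: √((11.0)² + (46.4)²) = √(121.000 + 2152.960) = 47.7 m
  B: √((-10.7)² + (-4.3)²) = √(114.490 + 18.490) = 11.5 m
  C: √((34.6)² + (25.6)²) = √(1197.160 + 655.360) = 43.0 m
  → nearest: B (11.5 m)
Q2 at (-39.4, -36.9):
  A: √((45.8)² + (57.9)²) = √(2097.640 + 3352.410) = 73.8 m
  B: √((24.1)² + (7.2)²) = √(580.810 + 51.840) = 25.2 m
  C: √((69.4)² + (37.1)²) = √(4816.360 + 1376.410) = 78.7 m
  → nearest: B (25.2 m)
Q3 at (-9.5, 37.0):
  A: √((15.9)² + (-16.0)²) = √(252.810 + 256.000) = 22.6 m
  B: √((-5.8)² + (-66.7)²) = √(33.640 + 4448.890) = 67.0 m
  C: √((39.5)² + (-36.8)²) = √(1560.250 + 1354.240) = 54.0 m
  → nearest: A (22.6 m)

Q1→B; Q2→B; Q3→A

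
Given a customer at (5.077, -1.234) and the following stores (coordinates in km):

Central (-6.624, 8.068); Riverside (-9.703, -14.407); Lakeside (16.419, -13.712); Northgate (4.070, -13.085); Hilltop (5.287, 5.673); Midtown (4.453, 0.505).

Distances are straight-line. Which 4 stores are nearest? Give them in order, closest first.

Distances from (5.077, -1.234):
Central: 14.948 km
Riverside: 19.798 km
Lakeside: 16.862 km
Northgate: 11.894 km
Hilltop: 6.910 km
Midtown: 1.848 km
Sorted: Midtown (1.848 km) < Hilltop (6.910 km) < Northgate (11.894 km) < Central (14.948 km) < Lakeside (16.862 km) < Riverside (19.798 km)

Midtown, Hilltop, Northgate, Central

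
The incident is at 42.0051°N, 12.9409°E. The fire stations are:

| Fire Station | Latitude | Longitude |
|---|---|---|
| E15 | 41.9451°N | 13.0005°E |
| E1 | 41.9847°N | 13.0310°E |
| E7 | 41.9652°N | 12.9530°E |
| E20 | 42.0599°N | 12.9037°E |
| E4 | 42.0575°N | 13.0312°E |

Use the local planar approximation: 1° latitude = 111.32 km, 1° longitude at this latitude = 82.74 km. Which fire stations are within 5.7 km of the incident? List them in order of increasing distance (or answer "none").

Distances from 42.0051°N, 12.9409°E:
E15: √((-0.0600·111.32)² + (0.0596·82.74)²) = √(44.611713 + 24.317759) = 8.3024 km
E1: √((-0.0204·111.32)² + (0.0901·82.74)²) = √(5.157114 + 55.575146) = 7.7931 km
E7: √((-0.0399·111.32)² + (0.0121·82.74)²) = √(19.728415 + 1.002309) = 4.5531 km
E20: √((0.0548·111.32)² + (-0.0372·82.74)²) = √(37.214099 + 9.473641) = 6.8328 km
E4: √((0.0524·111.32)² + (0.0903·82.74)²) = √(34.025849 + 55.822147) = 9.4788 km
Threshold 5.7 km: E7 (4.5531 km) is within range.

E7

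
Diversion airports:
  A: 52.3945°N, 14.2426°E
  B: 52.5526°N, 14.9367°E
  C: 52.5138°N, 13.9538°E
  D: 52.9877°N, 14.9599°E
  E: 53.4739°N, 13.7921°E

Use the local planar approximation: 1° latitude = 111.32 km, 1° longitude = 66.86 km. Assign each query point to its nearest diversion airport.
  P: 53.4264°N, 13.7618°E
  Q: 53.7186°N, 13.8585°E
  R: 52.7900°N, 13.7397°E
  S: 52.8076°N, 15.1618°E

P at 53.4264°N, 13.7618°E:
  A: 119.2843 km
  B: 125.0297 km
  C: 102.3985 km
  D: 93.8177 km
  E: 5.6625 km
  → nearest: E (5.6625 km)
Q at 53.7186°N, 13.8585°E:
  A: 149.6192 km
  B: 148.4741 km
  C: 134.2696 km
  D: 109.7400 km
  E: 27.5994 km
  → nearest: E (27.5994 km)
R at 52.7900°N, 13.7397°E:
  A: 55.3981 km
  B: 84.2819 km
  C: 33.9155 km
  D: 84.4989 km
  E: 76.2123 km
  → nearest: C (33.9155 km)
S at 52.8076°N, 15.1618°E:
  A: 76.7580 km
  B: 32.1295 km
  C: 87.1376 km
  D: 24.1697 km
  E: 117.8479 km
  → nearest: D (24.1697 km)

P→E; Q→E; R→C; S→D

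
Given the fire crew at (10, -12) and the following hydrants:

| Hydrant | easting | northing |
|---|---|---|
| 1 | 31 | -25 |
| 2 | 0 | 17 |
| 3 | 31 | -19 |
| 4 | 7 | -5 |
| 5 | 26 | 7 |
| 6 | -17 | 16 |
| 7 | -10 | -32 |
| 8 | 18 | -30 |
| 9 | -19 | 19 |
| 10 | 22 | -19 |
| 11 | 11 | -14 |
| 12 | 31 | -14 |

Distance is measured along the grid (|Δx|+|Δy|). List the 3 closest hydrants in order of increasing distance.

11, 4, 10

Distances from (10, -12):
1: |21| + |-13| = 21 + 13 = 34
2: |-10| + |29| = 10 + 29 = 39
3: |21| + |-7| = 21 + 7 = 28
4: |-3| + |7| = 3 + 7 = 10
5: |16| + |19| = 16 + 19 = 35
6: |-27| + |28| = 27 + 28 = 55
7: |-20| + |-20| = 20 + 20 = 40
8: |8| + |-18| = 8 + 18 = 26
9: |-29| + |31| = 29 + 31 = 60
10: |12| + |-7| = 12 + 7 = 19
11: |1| + |-2| = 1 + 2 = 3
12: |21| + |-2| = 21 + 2 = 23
Sorted: 11 (3) < 4 (10) < 10 (19) < 12 (23) < 8 (26) < …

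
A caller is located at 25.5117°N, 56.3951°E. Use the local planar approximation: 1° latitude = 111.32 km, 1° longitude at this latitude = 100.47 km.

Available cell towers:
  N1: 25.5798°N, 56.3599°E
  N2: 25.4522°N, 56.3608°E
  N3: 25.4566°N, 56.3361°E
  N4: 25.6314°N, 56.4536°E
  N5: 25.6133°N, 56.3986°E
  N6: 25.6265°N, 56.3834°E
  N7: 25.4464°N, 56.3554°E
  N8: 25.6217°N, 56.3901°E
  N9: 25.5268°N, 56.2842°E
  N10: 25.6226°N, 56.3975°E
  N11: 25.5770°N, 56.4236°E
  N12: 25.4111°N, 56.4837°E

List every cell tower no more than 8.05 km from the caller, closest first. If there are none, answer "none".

Distances from 25.5117°N, 56.3951°E:
N1: √((0.0681·111.32)² + (-0.0352·100.47)²) = √(57.469924 + 12.507143) = 8.3652 km
N2: √((-0.0595·111.32)² + (-0.0343·100.47)²) = √(43.871282 + 11.875750) = 7.4664 km
N3: √((-0.0551·111.32)² + (-0.0590·100.47)²) = √(37.622668 + 35.137983) = 8.5300 km
N4: √((0.1197·111.32)² + (0.0585·100.47)²) = √(177.555732 + 34.544947) = 14.5637 km
N5: √((0.1016·111.32)² + (0.0035·100.47)²) = √(127.918633 + 0.123654) = 11.3156 km
N6: √((0.1148·111.32)² + (-0.0117·100.47)²) = √(163.316540 + 1.381798) = 12.8335 km
N7: √((-0.0653·111.32)² + (-0.0397·100.47)²) = √(52.841210 + 15.909401) = 8.2916 km
N8: √((0.1100·111.32)² + (-0.0050·100.47)²) = √(149.944923 + 0.252356) = 12.2555 km
N9: √((0.0151·111.32)² + (-0.1109·100.47)²) = √(2.825532 + 124.146905) = 11.2682 km
N10: √((0.1109·111.32)² + (0.0024·100.47)²) = √(152.408605 + 0.058143) = 12.3477 km
N11: √((0.0653·111.32)² + (0.0285·100.47)²) = √(52.841210 + 8.199031) = 7.8128 km
N12: √((-0.1006·111.32)² + (0.0886·100.47)²) = √(125.412942 + 79.239230) = 14.3057 km
Threshold 8.05 km: N2 (7.4664 km), N11 (7.8128 km) are within range.

N2, N11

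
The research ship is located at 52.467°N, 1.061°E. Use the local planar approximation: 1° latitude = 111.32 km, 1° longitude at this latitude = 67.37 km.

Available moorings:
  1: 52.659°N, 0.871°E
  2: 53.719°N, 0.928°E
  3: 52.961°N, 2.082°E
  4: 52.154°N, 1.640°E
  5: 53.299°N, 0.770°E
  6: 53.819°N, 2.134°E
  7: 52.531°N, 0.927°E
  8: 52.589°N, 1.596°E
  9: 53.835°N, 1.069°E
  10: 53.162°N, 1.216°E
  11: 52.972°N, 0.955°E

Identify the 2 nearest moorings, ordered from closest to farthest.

7, 1

Distances from 52.467°N, 1.061°E:
1: √((0.192·111.32)² + (-0.190·67.37)²) = √(456.82394 + 163.84768) = 24.913 km
2: √((1.252·111.32)² + (-0.133·67.37)²) = √(19424.73278 + 80.28536) = 139.660 km
3: √((0.494·111.32)² + (1.021·67.37)²) = √(3024.12886 + 4731.34458) = 88.065 km
4: √((-0.313·111.32)² + (0.579·67.37)²) = √(1214.04580 + 1521.56399) = 52.303 km
5: √((0.832·111.32)² + (-0.291·67.37)²) = √(8578.13838 + 384.34309) = 94.670 km
6: √((1.352·111.32)² + (1.073·67.37)²) = √(22651.64666 + 5225.55639) = 166.965 km
7: √((0.064·111.32)² + (-0.134·67.37)²) = √(50.75822 + 81.49720) = 11.500 km
8: √((0.122·111.32)² + (0.535·67.37)²) = √(184.44465 + 1299.09424) = 38.517 km
9: √((1.368·111.32)² + (0.008·67.37)²) = √(23190.95270 + 0.29048) = 152.287 km
10: √((0.695·111.32)² + (0.155·67.37)²) = √(5985.71458 + 109.04267) = 78.069 km
11: √((0.505·111.32)² + (-0.106·67.37)²) = √(3160.30612 + 50.99702) = 56.668 km
Sorted: 7 (11.500 km) < 1 (24.913 km) < 8 (38.517 km) < 4 (52.303 km) < …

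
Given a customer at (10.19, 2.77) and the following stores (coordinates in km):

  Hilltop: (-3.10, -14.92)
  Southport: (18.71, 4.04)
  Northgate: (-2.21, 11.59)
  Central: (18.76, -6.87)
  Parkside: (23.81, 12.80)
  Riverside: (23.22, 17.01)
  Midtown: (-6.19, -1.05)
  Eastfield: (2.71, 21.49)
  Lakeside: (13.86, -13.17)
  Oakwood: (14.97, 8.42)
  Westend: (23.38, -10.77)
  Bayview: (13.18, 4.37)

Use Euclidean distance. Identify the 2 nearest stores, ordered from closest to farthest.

Bayview, Oakwood

Distances from (10.19, 2.77):
Hilltop: 22.13 km
Southport: 8.61 km
Northgate: 15.22 km
Central: 12.90 km
Parkside: 16.91 km
Riverside: 19.30 km
Midtown: 16.82 km
Eastfield: 20.16 km
Lakeside: 16.36 km
Oakwood: 7.40 km
Westend: 18.90 km
Bayview: 3.39 km
Sorted: Bayview (3.39 km) < Oakwood (7.40 km) < Southport (8.61 km) < Central (12.90 km) < …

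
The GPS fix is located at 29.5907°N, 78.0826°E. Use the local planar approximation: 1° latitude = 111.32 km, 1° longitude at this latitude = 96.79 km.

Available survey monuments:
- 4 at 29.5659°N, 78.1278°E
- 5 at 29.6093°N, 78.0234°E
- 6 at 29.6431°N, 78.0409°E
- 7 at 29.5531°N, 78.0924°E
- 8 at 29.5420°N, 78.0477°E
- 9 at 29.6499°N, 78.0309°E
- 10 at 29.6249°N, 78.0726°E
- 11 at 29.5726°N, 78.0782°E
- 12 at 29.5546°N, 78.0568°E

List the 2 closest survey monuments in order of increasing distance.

11, 10

Distances from 29.5907°N, 78.0826°E:
4: √((-0.0248·111.32)² + (0.0452·96.79)²) = √(7.621663 + 19.139820) = 5.1732 km
5: √((0.0186·111.32)² + (-0.0592·96.79)²) = √(4.287186 + 32.832533) = 6.0926 km
6: √((0.0524·111.32)² + (-0.0417·96.79)²) = √(34.025849 + 16.290450) = 7.0934 km
7: √((-0.0376·111.32)² + (0.0098·96.79)²) = √(17.519515 + 0.899732) = 4.2918 km
8: √((-0.0487·111.32)² + (-0.0349·96.79)²) = √(29.390320 + 11.410688) = 6.3876 km
9: √((0.0592·111.32)² + (-0.0517·96.79)²) = √(43.429998 + 25.040446) = 8.2747 km
10: √((0.0342·111.32)² + (-0.0100·96.79)²) = √(14.494345 + 0.936830) = 3.9283 km
11: √((-0.0181·111.32)² + (-0.0044·96.79)²) = √(4.059790 + 0.181370) = 2.0594 km
12: √((-0.0361·111.32)² + (-0.0258·96.79)²) = √(16.149564 + 6.235918) = 4.7313 km
Sorted: 11 (2.0594 km) < 10 (3.9283 km) < 7 (4.2918 km) < 12 (4.7313 km) < …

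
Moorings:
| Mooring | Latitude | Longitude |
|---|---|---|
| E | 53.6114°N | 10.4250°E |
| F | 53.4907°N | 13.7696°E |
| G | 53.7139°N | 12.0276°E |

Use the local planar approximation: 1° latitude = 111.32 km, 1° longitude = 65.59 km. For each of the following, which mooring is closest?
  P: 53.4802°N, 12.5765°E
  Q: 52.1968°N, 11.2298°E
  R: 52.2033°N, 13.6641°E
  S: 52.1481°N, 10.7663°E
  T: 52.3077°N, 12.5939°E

P→G; Q→E; R→F; S→E; T→F

P at 53.4802°N, 12.5765°E:
  E: 141.8707 km
  F: 78.2642 km
  G: 44.4182 km
  → nearest: G (44.4182 km)
Q at 52.1968°N, 11.2298°E:
  E: 166.0852 km
  F: 220.2212 km
  G: 176.8046 km
  → nearest: E (166.0852 km)
R at 52.2033°N, 13.6641°E:
  E: 264.0200 km
  F: 143.4803 km
  G: 199.4975 km
  → nearest: F (143.4803 km)
S at 52.1481°N, 10.7663°E:
  E: 164.4256 km
  F: 247.2679 km
  G: 192.9410 km
  → nearest: E (164.4256 km)
T at 52.3077°N, 12.5939°E:
  E: 203.2227 km
  F: 152.6082 km
  G: 160.8846 km
  → nearest: F (152.6082 km)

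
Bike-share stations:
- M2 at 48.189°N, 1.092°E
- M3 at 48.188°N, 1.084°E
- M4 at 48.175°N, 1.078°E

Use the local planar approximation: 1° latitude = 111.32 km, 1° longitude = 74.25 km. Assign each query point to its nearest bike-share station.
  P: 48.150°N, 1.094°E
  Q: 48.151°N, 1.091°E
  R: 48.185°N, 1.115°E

P→M4; Q→M4; R→M2

P at 48.150°N, 1.094°E:
  M2: √((0.039·111.32)² + (-0.002·74.25)²) = √(18.84845 + 0.02205) = 4.344 km
  M3: √((0.038·111.32)² + (-0.010·74.25)²) = √(17.89425 + 0.55131) = 4.295 km
  M4: √((0.025·111.32)² + (-0.016·74.25)²) = √(7.74509 + 1.41134) = 3.026 km
  → nearest: M4 (3.026 km)
Q at 48.151°N, 1.091°E:
  M2: √((0.038·111.32)² + (0.001·74.25)²) = √(17.89425 + 0.00551) = 4.231 km
  M3: √((0.037·111.32)² + (-0.007·74.25)²) = √(16.96484 + 0.27014) = 4.152 km
  M4: √((0.024·111.32)² + (-0.013·74.25)²) = √(7.13787 + 0.93171) = 2.841 km
  → nearest: M4 (2.841 km)
R at 48.185°N, 1.115°E:
  M2: √((0.004·111.32)² + (-0.023·74.25)²) = √(0.19827 + 2.91641) = 1.765 km
  M3: √((0.003·111.32)² + (-0.031·74.25)²) = √(0.11153 + 5.29805) = 2.326 km
  M4: √((-0.010·111.32)² + (-0.037·74.25)²) = √(1.23921 + 7.54738) = 2.964 km
  → nearest: M2 (1.765 km)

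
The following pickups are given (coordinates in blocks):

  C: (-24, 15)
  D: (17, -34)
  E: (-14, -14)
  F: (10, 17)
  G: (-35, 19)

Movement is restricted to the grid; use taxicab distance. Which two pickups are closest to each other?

Pairwise distances:
C–G: |-11| + |4| = 11 + 4 = 15 blocks
C–F: |34| + |2| = 34 + 2 = 36 blocks
C–E: |10| + |-29| = 10 + 29 = 39 blocks
F–G: |-45| + |2| = 45 + 2 = 47 blocks
D–E: |-31| + |20| = 31 + 20 = 51 blocks
E–G: |-21| + |33| = 21 + 33 = 54 blocks
E–F: |24| + |31| = 24 + 31 = 55 blocks
D–F: |-7| + |51| = 7 + 51 = 58 blocks
C–D: |41| + |-49| = 41 + 49 = 90 blocks
D–G: |-52| + |53| = 52 + 53 = 105 blocks
Closest pair: C–G at 15 blocks.

C and G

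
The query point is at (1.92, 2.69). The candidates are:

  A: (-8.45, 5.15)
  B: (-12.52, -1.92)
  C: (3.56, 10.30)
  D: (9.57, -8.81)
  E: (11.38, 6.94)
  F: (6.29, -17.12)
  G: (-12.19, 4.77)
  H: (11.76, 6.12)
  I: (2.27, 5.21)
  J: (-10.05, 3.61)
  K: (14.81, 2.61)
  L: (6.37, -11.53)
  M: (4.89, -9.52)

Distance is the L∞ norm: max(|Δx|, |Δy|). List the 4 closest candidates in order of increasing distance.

Distances from (1.92, 2.69):
A: max(|-10.37|, |2.46|) = 10.37
B: max(|-14.44|, |-4.61|) = 14.44
C: max(|1.64|, |7.61|) = 7.61
D: max(|7.65|, |-11.50|) = 11.50
E: max(|9.46|, |4.25|) = 9.46
F: max(|4.37|, |-19.81|) = 19.81
G: max(|-14.11|, |2.08|) = 14.11
H: max(|9.84|, |3.43|) = 9.84
I: max(|0.35|, |2.52|) = 2.52
J: max(|-11.97|, |0.92|) = 11.97
K: max(|12.89|, |-0.08|) = 12.89
L: max(|4.45|, |-14.22|) = 14.22
M: max(|2.97|, |-12.21|) = 12.21
Sorted: I (2.52) < C (7.61) < E (9.46) < H (9.84) < A (10.37) < D (11.50) < …

I, C, E, H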